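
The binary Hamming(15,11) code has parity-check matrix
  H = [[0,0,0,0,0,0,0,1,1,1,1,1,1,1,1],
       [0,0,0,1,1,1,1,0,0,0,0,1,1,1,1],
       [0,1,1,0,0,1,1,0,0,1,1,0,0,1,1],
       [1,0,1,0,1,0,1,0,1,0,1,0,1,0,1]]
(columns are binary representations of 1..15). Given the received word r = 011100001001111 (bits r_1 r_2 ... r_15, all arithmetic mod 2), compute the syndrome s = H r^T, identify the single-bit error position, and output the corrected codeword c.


s = (1, 1, 0, 0)^T, error position = 12, corrected codeword c = 011100001000111

Compute s = H r^T mod 2 one row at a time:
  s_1 = 0 + 1 + 0 + 0 + 1 + 1 + 1 + 1 = 5 ≡ 1 (mod 2).
  s_2 = 1 + 0 + 0 + 0 + 1 + 1 + 1 + 1 = 5 ≡ 1 (mod 2).
  s_3 = 1 + 1 + 0 + 0 + 0 + 0 + 1 + 1 = 4 ≡ 0 (mod 2).
  s_4 = 0 + 1 + 0 + 0 + 1 + 0 + 1 + 1 = 4 ≡ 0 (mod 2).
s = (1, 1, 0, 0)^T — this equals column 12 of H (binary 1100), so error is at position 12.
Correct: flip bit 12 of r = 011100001001111 to get c = 011100001000111.


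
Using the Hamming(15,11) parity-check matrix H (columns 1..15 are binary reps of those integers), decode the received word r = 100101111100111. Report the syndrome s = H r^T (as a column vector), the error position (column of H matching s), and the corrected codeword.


s = (0, 0, 1, 1)^T, error position = 3, corrected codeword c = 101101111100111

Compute s = H r^T mod 2 one row at a time:
  s_1 = 1 + 1 + 1 + 0 + 0 + 1 + 1 + 1 = 6 ≡ 0 (mod 2).
  s_2 = 1 + 0 + 1 + 1 + 0 + 1 + 1 + 1 = 6 ≡ 0 (mod 2).
  s_3 = 0 + 0 + 1 + 1 + 1 + 0 + 1 + 1 = 5 ≡ 1 (mod 2).
  s_4 = 1 + 0 + 0 + 1 + 1 + 0 + 1 + 1 = 5 ≡ 1 (mod 2).
s = (0, 0, 1, 1)^T — this equals column 3 of H (binary 0011), so error is at position 3.
Correct: flip bit 3 of r = 100101111100111 to get c = 101101111100111.


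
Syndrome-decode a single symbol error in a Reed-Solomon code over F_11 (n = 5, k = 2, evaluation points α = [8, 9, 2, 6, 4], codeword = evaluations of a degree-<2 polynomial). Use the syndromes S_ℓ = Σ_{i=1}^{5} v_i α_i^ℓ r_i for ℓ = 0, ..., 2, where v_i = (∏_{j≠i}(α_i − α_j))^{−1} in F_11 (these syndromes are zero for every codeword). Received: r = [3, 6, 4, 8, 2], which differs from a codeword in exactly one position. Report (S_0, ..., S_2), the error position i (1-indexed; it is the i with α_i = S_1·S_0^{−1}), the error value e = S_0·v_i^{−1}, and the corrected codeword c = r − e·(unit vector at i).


S = (5, 10, 9), error at position 3, error magnitude e = 8, c = [3, 6, 7, 8, 2].

Step 1: column multipliers v_i = (∏_{j≠i}(α_i − α_j))^{−1} mod 11.
  i = 1 (α = 8): (8−9)(8−2)(8−6)(8−4) = (−1)·6·2·4 = −48 ≡ 7, so v_1 = 7^{−1} = 8 (mod 11).
  i = 2 (α = 9): (9−8)(9−2)(9−6)(9−4) = 1·7·3·5 = 105 ≡ 6, so v_2 = 6^{−1} = 2 (mod 11).
  i = 3 (α = 2): (2−8)(2−9)(2−6)(2−4) = (−6)·(−7)·(−4)·(−2) = 336 ≡ 6, so v_3 = 6^{−1} = 2 (mod 11).
  i = 4 (α = 6): (6−8)(6−9)(6−2)(6−4) = (−2)·(−3)·4·2 = 48 ≡ 4, so v_4 = 4^{−1} = 3 (mod 11).
  i = 5 (α = 4): (4−8)(4−9)(4−2)(4−6) = (−4)·(−5)·2·(−2) = −80 ≡ 8, so v_5 = 8^{−1} = 7 (mod 11).
  v = [8, 2, 2, 3, 7].
Step 2: syndromes of r = [3, 6, 4, 8, 2] (all sums mod 11).
  S_0 = Σ v_i r_i = 8·3 + 2·6 + 2·4 + 3·8 + 7·2 = 82 ≡ 5.
  S_1 = Σ v_i α_i r_i = 8·8·3 + 2·9·6 + 2·2·4 + 3·6·8 + 7·4·2 = 516 ≡ 10.
  α_i^2 mod 11 = [9, 4, 4, 3, 5].
  S_2 = Σ v_i α_i^2 r_i = 8·9·3 + 2·4·6 + 2·4·4 + 3·3·8 + 7·5·2 = 438 ≡ 9.
  S = (5, 10, 9) ≠ 0, so r is not a codeword (an error is present).
Step 3: locate the error. For a single error e at position i, S_ℓ = v_i·e·α_i^ℓ, so α_err = S_1/S_0.
  S_0^{−1} = 5^{−1} = 9 (mod 11), so α_err = 10·9 = 90 ≡ 2 = α_3. Error position i = 3.
  Consistency check: S_2/S_1 = 9·10 = 90 ≡ 2 = α_err ✓ (single-error assumption holds).
Step 4: error magnitude e = S_0/v_3 = S_0·∏_{j≠3}(α_3 − α_j) = 5·6 = 30 ≡ 8 (mod 11).
Step 5: correct position 3: c_3 = r_3 − e = 4 − 8 ≡ 7 (mod 11). Hence c = [3, 6, 7, 8, 2].
  Check: interpolating c through the α_i gives m(x) = 1 + 3·x (degree < 2) with m(α_i) = c_i for every i, so c is indeed a codeword.


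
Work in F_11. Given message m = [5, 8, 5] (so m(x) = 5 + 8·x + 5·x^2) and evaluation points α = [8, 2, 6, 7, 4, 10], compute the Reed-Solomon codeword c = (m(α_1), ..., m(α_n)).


c = [4, 8, 2, 9, 7, 2]

Message polynomial: m(x) = 5 + 8·x + 5·x^2 (mod 11).
For each evaluation point α_i, compute m(α_i) mod 11:
  α_1 = 8: Horner steps 5 → 4 → 4, so m(8) = 4.
  α_2 = 2: Horner steps 5 → 7 → 8, so m(2) = 8.
  α_3 = 6: Horner steps 5 → 5 → 2, so m(6) = 2.
  α_4 = 7: Horner steps 5 → 10 → 9, so m(7) = 9.
  α_5 = 4: Horner steps 5 → 6 → 7, so m(4) = 7.
  α_6 = 10: Horner steps 5 → 3 → 2, so m(10) = 2.
Codeword c = [4, 8, 2, 9, 7, 2] ∈ F_11^6.


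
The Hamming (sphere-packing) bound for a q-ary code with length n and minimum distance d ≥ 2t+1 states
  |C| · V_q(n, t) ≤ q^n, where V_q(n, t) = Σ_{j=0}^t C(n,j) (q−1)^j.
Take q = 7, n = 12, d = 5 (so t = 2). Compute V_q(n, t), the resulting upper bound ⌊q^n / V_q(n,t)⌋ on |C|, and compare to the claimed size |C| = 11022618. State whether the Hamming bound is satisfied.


V_q(n, t) = 2449, q^n = 13841287201, Hamming bound = 5651811, |C| = 11022618 > bound (violated).

Step 1: Compute V_q(n, t) = Σ_{j=0}^2 C(n, j) (q−1)^j.
  j = 0: C(12,0)·(6)^0 = 1·1 = 1.
  j = 1: C(12,1)·(6)^1 = 12·6 = 72.
  j = 2: C(12,2)·(6)^2 = 66·36 = 2376.
  V_q(n, t) = 1 + 72 + 2376 = 2449.
Step 2: q^n = 7^12 = 13841287201.
Step 3: Hamming bound ⌊q^n / V_q(n,t)⌋ = ⌊13841287201/2449⌋ = 5651811.
Step 4: Compare |C| = 11022618 to 5651811: violated.
The claimed |C| lies above the Hamming bound, so no 7-ary code of length 12 with d ≥ 5 can have 11022618 codewords.


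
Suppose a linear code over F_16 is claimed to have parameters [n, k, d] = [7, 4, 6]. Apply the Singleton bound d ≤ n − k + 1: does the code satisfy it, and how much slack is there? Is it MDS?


Singleton RHS = n − k + 1 = 4, slack = -2, bound violated (no such code; not MDS).

Singleton bound: d ≤ n − k + 1.
Here n = 7, k = 4, so n − k + 1 = 4.
Given d = 6, check d ≤ 4: NO.
Slack = (n − k + 1) − d = -2.
The slack is negative: d = 6 exceeds n − k + 1 = 4 by 2, so the Singleton bound is violated and no linear [7, 4, 6]_16 code can exist. In particular it is not MDS (MDS requires d = n − k + 1 exactly).
Description: the claimed parameters are [7, 4, 6]_16; such a code would be impossible (violates the Singleton bound).


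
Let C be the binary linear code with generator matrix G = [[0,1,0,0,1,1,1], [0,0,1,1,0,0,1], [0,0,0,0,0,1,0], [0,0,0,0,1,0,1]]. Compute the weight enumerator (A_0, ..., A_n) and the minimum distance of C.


Weight distribution: A_0 = 1, A_1 = 2, A_2 = 2, A_3 = 4, A_4 = 5, A_5 = 2. Minimum distance d = 1.

Enumerate all 2^4 = 16 messages m ∈ F_2^4.
For each, compute codeword c = mG in F_2^7, then tally its weight.
  m = 0000 → c = 0000000, weight = 0.
  m = 1000 → c = 0100111, weight = 4.
  m = 0100 → c = 0011001, weight = 3.
  m = 1100 → c = 0111110, weight = 5.
  m = 0010 → c = 0000010, weight = 1.
  m = 1010 → c = 0100101, weight = 3.
  m = 0110 → c = 0011011, weight = 4.
  m = 1110 → c = 0111100, weight = 4.
  m = 0001 → c = 0000101, weight = 2.
  m = 1001 → c = 0100010, weight = 2.
  m = 0101 → c = 0011100, weight = 3.
  m = 1101 → c = 0111011, weight = 5.
  m = 0011 → c = 0000111, weight = 3.
  m = 1011 → c = 0100000, weight = 1.
  m = 0111 → c = 0011110, weight = 4.
  m = 1111 → c = 0111001, weight = 4.
Tally weights:
  weight 0: 1 codewords.
  weight 1: 2 codewords.
  weight 2: 2 codewords.
  weight 3: 4 codewords.
  weight 4: 5 codewords.
  weight 5: 2 codewords.
Minimum distance d = smallest w > 0 with A_w > 0 = 1.
Sanity: Σ A_w = 16 = 2^4 = 16 ✓.


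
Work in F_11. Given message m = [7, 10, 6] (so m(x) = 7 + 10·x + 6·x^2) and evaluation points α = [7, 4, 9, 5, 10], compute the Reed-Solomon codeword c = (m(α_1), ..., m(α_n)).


c = [8, 0, 0, 9, 3]

Message polynomial: m(x) = 7 + 10·x + 6·x^2 (mod 11).
For each evaluation point α_i, compute m(α_i) mod 11:
  α_1 = 7: Horner steps 6 → 8 → 8, so m(7) = 8.
  α_2 = 4: Horner steps 6 → 1 → 0, so m(4) = 0.
  α_3 = 9: Horner steps 6 → 9 → 0, so m(9) = 0.
  α_4 = 5: Horner steps 6 → 7 → 9, so m(5) = 9.
  α_5 = 10: Horner steps 6 → 4 → 3, so m(10) = 3.
Codeword c = [8, 0, 0, 9, 3] ∈ F_11^5.


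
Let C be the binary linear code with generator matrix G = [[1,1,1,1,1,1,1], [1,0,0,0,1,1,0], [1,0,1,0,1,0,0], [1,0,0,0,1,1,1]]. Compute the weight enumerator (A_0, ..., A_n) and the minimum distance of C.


Weight distribution: A_0 = 1, A_1 = 1, A_2 = 1, A_3 = 5, A_4 = 5, A_5 = 1, A_6 = 1, A_7 = 1. Minimum distance d = 1.

Enumerate all 2^4 = 16 messages m ∈ F_2^4.
For each, compute codeword c = mG in F_2^7, then tally its weight.
  m = 0000 → c = 0000000, weight = 0.
  m = 1000 → c = 1111111, weight = 7.
  m = 0100 → c = 1000110, weight = 3.
  m = 1100 → c = 0111001, weight = 4.
  m = 0010 → c = 1010100, weight = 3.
  m = 1010 → c = 0101011, weight = 4.
  m = 0110 → c = 0010010, weight = 2.
  m = 1110 → c = 1101101, weight = 5.
  m = 0001 → c = 1000111, weight = 4.
  m = 1001 → c = 0111000, weight = 3.
  m = 0101 → c = 0000001, weight = 1.
  m = 1101 → c = 1111110, weight = 6.
  m = 0011 → c = 0010011, weight = 3.
  m = 1011 → c = 1101100, weight = 4.
  m = 0111 → c = 1010101, weight = 4.
  m = 1111 → c = 0101010, weight = 3.
Tally weights:
  weight 0: 1 codewords.
  weight 1: 1 codewords.
  weight 2: 1 codewords.
  weight 3: 5 codewords.
  weight 4: 5 codewords.
  weight 5: 1 codewords.
  weight 6: 1 codewords.
  weight 7: 1 codewords.
Minimum distance d = smallest w > 0 with A_w > 0 = 1.
Sanity: Σ A_w = 16 = 2^4 = 16 ✓.


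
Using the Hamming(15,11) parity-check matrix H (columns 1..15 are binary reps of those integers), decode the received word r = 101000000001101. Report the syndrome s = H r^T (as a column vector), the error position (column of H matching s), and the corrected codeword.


s = (1, 1, 0, 0)^T, error position = 12, corrected codeword c = 101000000000101

Compute s = H r^T mod 2 one row at a time:
  s_1 = 0 + 0 + 0 + 0 + 1 + 1 + 0 + 1 = 3 ≡ 1 (mod 2).
  s_2 = 0 + 0 + 0 + 0 + 1 + 1 + 0 + 1 = 3 ≡ 1 (mod 2).
  s_3 = 0 + 1 + 0 + 0 + 0 + 0 + 0 + 1 = 2 ≡ 0 (mod 2).
  s_4 = 1 + 1 + 0 + 0 + 0 + 0 + 1 + 1 = 4 ≡ 0 (mod 2).
s = (1, 1, 0, 0)^T — this equals column 12 of H (binary 1100), so error is at position 12.
Correct: flip bit 12 of r = 101000000001101 to get c = 101000000000101.


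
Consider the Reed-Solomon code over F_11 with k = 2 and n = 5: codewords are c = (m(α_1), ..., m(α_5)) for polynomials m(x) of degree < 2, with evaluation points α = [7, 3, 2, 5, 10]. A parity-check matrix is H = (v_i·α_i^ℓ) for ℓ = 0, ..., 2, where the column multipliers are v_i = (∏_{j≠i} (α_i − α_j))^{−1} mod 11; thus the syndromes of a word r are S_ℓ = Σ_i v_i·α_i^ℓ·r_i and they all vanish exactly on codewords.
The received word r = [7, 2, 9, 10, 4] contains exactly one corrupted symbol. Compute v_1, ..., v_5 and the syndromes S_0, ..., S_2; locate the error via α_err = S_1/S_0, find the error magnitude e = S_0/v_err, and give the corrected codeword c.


S = (10, 1, 10), error at position 5, error magnitude e = 7, c = [7, 2, 9, 10, 8].

Step 1: column multipliers v_i = (∏_{j≠i}(α_i − α_j))^{−1} mod 11.
  i = 1 (α = 7): (7−3)(7−2)(7−5)(7−10) = 4·5·2·(−3) = −120 ≡ 1, so v_1 = 1^{−1} = 1 (mod 11).
  i = 2 (α = 3): (3−7)(3−2)(3−5)(3−10) = (−4)·1·(−2)·(−7) = −56 ≡ 10, so v_2 = 10^{−1} = 10 (mod 11).
  i = 3 (α = 2): (2−7)(2−3)(2−5)(2−10) = (−5)·(−1)·(−3)·(−8) = 120 ≡ 10, so v_3 = 10^{−1} = 10 (mod 11).
  i = 4 (α = 5): (5−7)(5−3)(5−2)(5−10) = (−2)·2·3·(−5) = 60 ≡ 5, so v_4 = 5^{−1} = 9 (mod 11).
  i = 5 (α = 10): (10−7)(10−3)(10−2)(10−5) = 3·7·8·5 = 840 ≡ 4, so v_5 = 4^{−1} = 3 (mod 11).
  v = [1, 10, 10, 9, 3].
Step 2: syndromes of r = [7, 2, 9, 10, 4] (all sums mod 11).
  S_0 = Σ v_i r_i = 1·7 + 10·2 + 10·9 + 9·10 + 3·4 = 219 ≡ 10.
  S_1 = Σ v_i α_i r_i = 1·7·7 + 10·3·2 + 10·2·9 + 9·5·10 + 3·10·4 = 859 ≡ 1.
  α_i^2 mod 11 = [5, 9, 4, 3, 1].
  S_2 = Σ v_i α_i^2 r_i = 1·5·7 + 10·9·2 + 10·4·9 + 9·3·10 + 3·1·4 = 857 ≡ 10.
  S = (10, 1, 10) ≠ 0, so r is not a codeword (an error is present).
Step 3: locate the error. For a single error e at position i, S_ℓ = v_i·e·α_i^ℓ, so α_err = S_1/S_0.
  S_0^{−1} = 10^{−1} = 10 (mod 11), so α_err = 1·10 = 10 ≡ 10 = α_5. Error position i = 5.
  Consistency check: S_2/S_1 = 10·1 = 10 ≡ 10 = α_err ✓ (single-error assumption holds).
Step 4: error magnitude e = S_0/v_5 = S_0·∏_{j≠5}(α_5 − α_j) = 10·4 = 40 ≡ 7 (mod 11).
Step 5: correct position 5: c_5 = r_5 − e = 4 − 7 ≡ 8 (mod 11). Hence c = [7, 2, 9, 10, 8].
  Check: interpolating c through the α_i gives m(x) = 1 + 4·x (degree < 2) with m(α_i) = c_i for every i, so c is indeed a codeword.


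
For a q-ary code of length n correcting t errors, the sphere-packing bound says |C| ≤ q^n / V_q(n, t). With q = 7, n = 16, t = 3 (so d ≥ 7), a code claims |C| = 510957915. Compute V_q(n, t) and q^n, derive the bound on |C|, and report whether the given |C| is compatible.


V_q(n, t) = 125377, q^n = 33232930569601, Hamming bound = 265064011, |C| = 510957915 > bound (violated).

Step 1: Compute V_q(n, t) = Σ_{j=0}^3 C(n, j) (q−1)^j.
  j = 0: C(16,0)·(6)^0 = 1·1 = 1.
  j = 1: C(16,1)·(6)^1 = 16·6 = 96.
  j = 2: C(16,2)·(6)^2 = 120·36 = 4320.
  j = 3: C(16,3)·(6)^3 = 560·216 = 120960.
  V_q(n, t) = 1 + 96 + 4320 + 120960 = 125377.
Step 2: q^n = 7^16 = 33232930569601.
Step 3: Hamming bound ⌊q^n / V_q(n,t)⌋ = ⌊33232930569601/125377⌋ = 265064011.
Step 4: Compare |C| = 510957915 to 265064011: violated.
The claimed |C| lies above the Hamming bound, so no 7-ary code of length 16 with d ≥ 7 can have 510957915 codewords.


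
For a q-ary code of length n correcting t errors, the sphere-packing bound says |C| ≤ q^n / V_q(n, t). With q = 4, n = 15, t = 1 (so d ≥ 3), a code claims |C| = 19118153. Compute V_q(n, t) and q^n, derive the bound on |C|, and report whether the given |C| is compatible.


V_q(n, t) = 46, q^n = 1073741824, Hamming bound = 23342213, |C| = 19118153 ≤ bound (satisfied).

Step 1: Compute V_q(n, t) = Σ_{j=0}^1 C(n, j) (q−1)^j.
  j = 0: C(15,0)·(3)^0 = 1·1 = 1.
  j = 1: C(15,1)·(3)^1 = 15·3 = 45.
  V_q(n, t) = 1 + 45 = 46.
Step 2: q^n = 4^15 = 1073741824.
Step 3: Hamming bound ⌊q^n / V_q(n,t)⌋ = ⌊1073741824/46⌋ = 23342213.
Step 4: Compare |C| = 19118153 to 23342213: satisfied.
The claimed |C| lies below the Hamming bound.


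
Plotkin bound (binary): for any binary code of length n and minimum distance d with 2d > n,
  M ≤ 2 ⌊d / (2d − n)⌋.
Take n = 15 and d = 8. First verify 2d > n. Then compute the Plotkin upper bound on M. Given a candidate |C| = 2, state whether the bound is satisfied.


Plotkin bound M ≤ 16; given |C| = 2 ≤ bound (satisfied).

Check applicability: 2d = 16, n = 15.
2d − n = 1 > 0, so Plotkin applies.
Compute d/(2d−n) = 8/1 ≈ 8.0000.
⌊d/(2d−n)⌋ = 8.
Plotkin bound: M ≤ 2·8 = 16.
Given |C| = 2, check: satisfied.
This |C| is below the Plotkin bound.


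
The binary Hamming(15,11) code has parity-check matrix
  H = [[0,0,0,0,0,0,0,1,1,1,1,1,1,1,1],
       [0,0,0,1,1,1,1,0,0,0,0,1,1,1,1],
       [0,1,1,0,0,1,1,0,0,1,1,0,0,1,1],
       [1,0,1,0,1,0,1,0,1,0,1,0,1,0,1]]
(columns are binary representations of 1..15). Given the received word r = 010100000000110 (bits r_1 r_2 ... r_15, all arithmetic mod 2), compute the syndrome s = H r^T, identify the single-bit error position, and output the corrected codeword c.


s = (0, 1, 0, 1)^T, error position = 5, corrected codeword c = 010110000000110

Compute s = H r^T mod 2 one row at a time:
  s_1 = 0 + 0 + 0 + 0 + 0 + 1 + 1 + 0 = 2 ≡ 0 (mod 2).
  s_2 = 1 + 0 + 0 + 0 + 0 + 1 + 1 + 0 = 3 ≡ 1 (mod 2).
  s_3 = 1 + 0 + 0 + 0 + 0 + 0 + 1 + 0 = 2 ≡ 0 (mod 2).
  s_4 = 0 + 0 + 0 + 0 + 0 + 0 + 1 + 0 = 1 ≡ 1 (mod 2).
s = (0, 1, 0, 1)^T — this equals column 5 of H (binary 0101), so error is at position 5.
Correct: flip bit 5 of r = 010100000000110 to get c = 010110000000110.


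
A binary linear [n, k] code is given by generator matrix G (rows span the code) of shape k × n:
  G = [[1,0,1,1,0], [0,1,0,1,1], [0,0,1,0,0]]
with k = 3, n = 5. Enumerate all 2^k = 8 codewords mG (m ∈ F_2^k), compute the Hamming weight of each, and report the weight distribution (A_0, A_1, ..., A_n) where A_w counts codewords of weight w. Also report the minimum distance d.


Weight distribution: A_0 = 1, A_1 = 1, A_2 = 1, A_3 = 3, A_4 = 2. Minimum distance d = 1.

Enumerate all 2^3 = 8 messages m ∈ F_2^3.
For each, compute codeword c = mG in F_2^5, then tally its weight.
  m = 000 → c = 00000, weight = 0.
  m = 100 → c = 10110, weight = 3.
  m = 010 → c = 01011, weight = 3.
  m = 110 → c = 11101, weight = 4.
  m = 001 → c = 00100, weight = 1.
  m = 101 → c = 10010, weight = 2.
  m = 011 → c = 01111, weight = 4.
  m = 111 → c = 11001, weight = 3.
Tally weights:
  weight 0: 1 codewords.
  weight 1: 1 codewords.
  weight 2: 1 codewords.
  weight 3: 3 codewords.
  weight 4: 2 codewords.
Minimum distance d = smallest w > 0 with A_w > 0 = 1.
Sanity: Σ A_w = 8 = 2^3 = 8 ✓.


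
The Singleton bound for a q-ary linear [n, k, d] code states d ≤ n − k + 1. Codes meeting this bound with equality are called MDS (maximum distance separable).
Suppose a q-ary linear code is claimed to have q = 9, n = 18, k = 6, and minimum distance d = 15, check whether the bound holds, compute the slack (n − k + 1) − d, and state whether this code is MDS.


Singleton RHS = n − k + 1 = 13, slack = -2, bound violated (no such code; not MDS).

Singleton bound: d ≤ n − k + 1.
Here n = 18, k = 6, so n − k + 1 = 13.
Given d = 15, check d ≤ 13: NO.
Slack = (n − k + 1) − d = -2.
The slack is negative: d = 15 exceeds n − k + 1 = 13 by 2, so the Singleton bound is violated and no linear [18, 6, 15]_9 code can exist. In particular it is not MDS (MDS requires d = n − k + 1 exactly).
Description: the claimed parameters are [18, 6, 15]_9; such a code would be impossible (violates the Singleton bound).


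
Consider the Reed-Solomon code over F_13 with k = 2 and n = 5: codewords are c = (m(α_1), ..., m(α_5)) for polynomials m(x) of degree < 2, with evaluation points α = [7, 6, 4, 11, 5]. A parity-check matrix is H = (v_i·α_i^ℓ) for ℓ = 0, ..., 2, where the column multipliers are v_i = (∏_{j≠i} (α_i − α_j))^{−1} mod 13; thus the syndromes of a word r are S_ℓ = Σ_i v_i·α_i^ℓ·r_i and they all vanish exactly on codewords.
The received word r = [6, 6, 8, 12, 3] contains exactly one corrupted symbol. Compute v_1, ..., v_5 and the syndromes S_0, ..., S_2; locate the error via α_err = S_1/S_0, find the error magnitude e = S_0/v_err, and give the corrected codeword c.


S = (6, 10, 8), error at position 2, error magnitude e = 8, c = [6, 11, 8, 12, 3].

Step 1: column multipliers v_i = (∏_{j≠i}(α_i − α_j))^{−1} mod 13.
  i = 1 (α = 7): (7−6)(7−4)(7−11)(7−5) = 1·3·(−4)·2 = −24 ≡ 2, so v_1 = 2^{−1} = 7 (mod 13).
  i = 2 (α = 6): (6−7)(6−4)(6−11)(6−5) = (−1)·2·(−5)·1 = 10 ≡ 10, so v_2 = 10^{−1} = 4 (mod 13).
  i = 3 (α = 4): (4−7)(4−6)(4−11)(4−5) = (−3)·(−2)·(−7)·(−1) = 42 ≡ 3, so v_3 = 3^{−1} = 9 (mod 13).
  i = 4 (α = 11): (11−7)(11−6)(11−4)(11−5) = 4·5·7·6 = 840 ≡ 8, so v_4 = 8^{−1} = 5 (mod 13).
  i = 5 (α = 5): (5−7)(5−6)(5−4)(5−11) = (−2)·(−1)·1·(−6) = −12 ≡ 1, so v_5 = 1^{−1} = 1 (mod 13).
  v = [7, 4, 9, 5, 1].
Step 2: syndromes of r = [6, 6, 8, 12, 3] (all sums mod 13).
  S_0 = Σ v_i r_i = 7·6 + 4·6 + 9·8 + 5·12 + 1·3 = 201 ≡ 6.
  S_1 = Σ v_i α_i r_i = 7·7·6 + 4·6·6 + 9·4·8 + 5·11·12 + 1·5·3 = 1401 ≡ 10.
  α_i^2 mod 13 = [10, 10, 3, 4, 12].
  S_2 = Σ v_i α_i^2 r_i = 7·10·6 + 4·10·6 + 9·3·8 + 5·4·12 + 1·12·3 = 1152 ≡ 8.
  S = (6, 10, 8) ≠ 0, so r is not a codeword (an error is present).
Step 3: locate the error. For a single error e at position i, S_ℓ = v_i·e·α_i^ℓ, so α_err = S_1/S_0.
  S_0^{−1} = 6^{−1} = 11 (mod 13), so α_err = 10·11 = 110 ≡ 6 = α_2. Error position i = 2.
  Consistency check: S_2/S_1 = 8·4 = 32 ≡ 6 = α_err ✓ (single-error assumption holds).
Step 4: error magnitude e = S_0/v_2 = S_0·∏_{j≠2}(α_2 − α_j) = 6·10 = 60 ≡ 8 (mod 13).
Step 5: correct position 2: c_2 = r_2 − e = 6 − 8 ≡ 11 (mod 13). Hence c = [6, 11, 8, 12, 3].
  Check: interpolating c through the α_i gives m(x) = 2 + 8·x (degree < 2) with m(α_i) = c_i for every i, so c is indeed a codeword.


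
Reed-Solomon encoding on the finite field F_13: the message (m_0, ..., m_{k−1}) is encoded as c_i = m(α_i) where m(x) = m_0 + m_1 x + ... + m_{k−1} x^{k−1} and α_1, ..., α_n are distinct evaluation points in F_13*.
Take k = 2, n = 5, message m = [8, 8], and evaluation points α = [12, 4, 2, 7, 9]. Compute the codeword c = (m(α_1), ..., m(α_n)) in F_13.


c = [0, 1, 11, 12, 2]

Message polynomial: m(x) = 8 + 8·x (mod 13).
For each evaluation point α_i, compute m(α_i) mod 13:
  α_1 = 12: Horner steps 8 → 0, so m(12) = 0.
  α_2 = 4: Horner steps 8 → 1, so m(4) = 1.
  α_3 = 2: Horner steps 8 → 11, so m(2) = 11.
  α_4 = 7: Horner steps 8 → 12, so m(7) = 12.
  α_5 = 9: Horner steps 8 → 2, so m(9) = 2.
Codeword c = [0, 1, 11, 12, 2] ∈ F_13^5.


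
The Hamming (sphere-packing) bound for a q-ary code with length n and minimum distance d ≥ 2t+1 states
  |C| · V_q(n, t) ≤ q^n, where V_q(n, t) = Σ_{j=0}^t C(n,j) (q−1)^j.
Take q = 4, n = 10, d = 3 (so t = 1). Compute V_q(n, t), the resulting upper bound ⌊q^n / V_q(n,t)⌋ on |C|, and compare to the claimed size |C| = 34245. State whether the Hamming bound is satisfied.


V_q(n, t) = 31, q^n = 1048576, Hamming bound = 33825, |C| = 34245 > bound (violated).

Step 1: Compute V_q(n, t) = Σ_{j=0}^1 C(n, j) (q−1)^j.
  j = 0: C(10,0)·(3)^0 = 1·1 = 1.
  j = 1: C(10,1)·(3)^1 = 10·3 = 30.
  V_q(n, t) = 1 + 30 = 31.
Step 2: q^n = 4^10 = 1048576.
Step 3: Hamming bound ⌊q^n / V_q(n,t)⌋ = ⌊1048576/31⌋ = 33825.
Step 4: Compare |C| = 34245 to 33825: violated.
The claimed |C| lies above the Hamming bound, so no 4-ary code of length 10 with d ≥ 3 can have 34245 codewords.


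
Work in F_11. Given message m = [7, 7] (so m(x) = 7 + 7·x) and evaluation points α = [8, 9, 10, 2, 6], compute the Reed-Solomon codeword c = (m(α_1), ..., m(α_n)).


c = [8, 4, 0, 10, 5]

Message polynomial: m(x) = 7 + 7·x (mod 11).
For each evaluation point α_i, compute m(α_i) mod 11:
  α_1 = 8: Horner steps 7 → 8, so m(8) = 8.
  α_2 = 9: Horner steps 7 → 4, so m(9) = 4.
  α_3 = 10: Horner steps 7 → 0, so m(10) = 0.
  α_4 = 2: Horner steps 7 → 10, so m(2) = 10.
  α_5 = 6: Horner steps 7 → 5, so m(6) = 5.
Codeword c = [8, 4, 0, 10, 5] ∈ F_11^5.


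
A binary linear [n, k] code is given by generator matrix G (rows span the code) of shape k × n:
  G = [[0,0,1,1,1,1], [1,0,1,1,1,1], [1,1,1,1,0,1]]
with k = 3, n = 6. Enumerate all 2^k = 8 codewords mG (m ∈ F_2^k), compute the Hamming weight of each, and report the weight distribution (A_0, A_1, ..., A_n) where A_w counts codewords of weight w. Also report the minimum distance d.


Weight distribution: A_0 = 1, A_1 = 1, A_2 = 1, A_3 = 1, A_4 = 2, A_5 = 2. Minimum distance d = 1.

Enumerate all 2^3 = 8 messages m ∈ F_2^3.
For each, compute codeword c = mG in F_2^6, then tally its weight.
  m = 000 → c = 000000, weight = 0.
  m = 100 → c = 001111, weight = 4.
  m = 010 → c = 101111, weight = 5.
  m = 110 → c = 100000, weight = 1.
  m = 001 → c = 111101, weight = 5.
  m = 101 → c = 110010, weight = 3.
  m = 011 → c = 010010, weight = 2.
  m = 111 → c = 011101, weight = 4.
Tally weights:
  weight 0: 1 codewords.
  weight 1: 1 codewords.
  weight 2: 1 codewords.
  weight 3: 1 codewords.
  weight 4: 2 codewords.
  weight 5: 2 codewords.
Minimum distance d = smallest w > 0 with A_w > 0 = 1.
Sanity: Σ A_w = 8 = 2^3 = 8 ✓.


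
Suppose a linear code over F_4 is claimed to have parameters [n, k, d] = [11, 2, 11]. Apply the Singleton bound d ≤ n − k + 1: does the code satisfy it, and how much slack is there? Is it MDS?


Singleton RHS = n − k + 1 = 10, slack = -1, bound violated (no such code; not MDS).

Singleton bound: d ≤ n − k + 1.
Here n = 11, k = 2, so n − k + 1 = 10.
Given d = 11, check d ≤ 10: NO.
Slack = (n − k + 1) − d = -1.
The slack is negative: d = 11 exceeds n − k + 1 = 10 by 1, so the Singleton bound is violated and no linear [11, 2, 11]_4 code can exist. In particular it is not MDS (MDS requires d = n − k + 1 exactly).
Description: the claimed parameters are [11, 2, 11]_4; such a code would be impossible (violates the Singleton bound).


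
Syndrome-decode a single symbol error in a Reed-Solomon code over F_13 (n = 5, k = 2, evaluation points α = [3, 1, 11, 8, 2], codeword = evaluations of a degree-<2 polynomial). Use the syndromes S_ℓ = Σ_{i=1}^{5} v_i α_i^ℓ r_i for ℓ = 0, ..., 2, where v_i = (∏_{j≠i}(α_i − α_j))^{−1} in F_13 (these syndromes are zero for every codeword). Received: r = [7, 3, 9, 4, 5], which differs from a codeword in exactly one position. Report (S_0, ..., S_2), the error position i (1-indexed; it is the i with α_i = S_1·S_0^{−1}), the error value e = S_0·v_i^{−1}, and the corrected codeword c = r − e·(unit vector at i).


S = (6, 1, 11), error at position 3, error magnitude e = 12, c = [7, 3, 10, 4, 5].

Step 1: column multipliers v_i = (∏_{j≠i}(α_i − α_j))^{−1} mod 13.
  i = 1 (α = 3): (3−1)(3−11)(3−8)(3−2) = 2·(−8)·(−5)·1 = 80 ≡ 2, so v_1 = 2^{−1} = 7 (mod 13).
  i = 2 (α = 1): (1−3)(1−11)(1−8)(1−2) = (−2)·(−10)·(−7)·(−1) = 140 ≡ 10, so v_2 = 10^{−1} = 4 (mod 13).
  i = 3 (α = 11): (11−3)(11−1)(11−8)(11−2) = 8·10·3·9 = 2160 ≡ 2, so v_3 = 2^{−1} = 7 (mod 13).
  i = 4 (α = 8): (8−3)(8−1)(8−11)(8−2) = 5·7·(−3)·6 = −630 ≡ 7, so v_4 = 7^{−1} = 2 (mod 13).
  i = 5 (α = 2): (2−3)(2−1)(2−11)(2−8) = (−1)·1·(−9)·(−6) = −54 ≡ 11, so v_5 = 11^{−1} = 6 (mod 13).
  v = [7, 4, 7, 2, 6].
Step 2: syndromes of r = [7, 3, 9, 4, 5] (all sums mod 13).
  S_0 = Σ v_i r_i = 7·7 + 4·3 + 7·9 + 2·4 + 6·5 = 162 ≡ 6.
  S_1 = Σ v_i α_i r_i = 7·3·7 + 4·1·3 + 7·11·9 + 2·8·4 + 6·2·5 = 976 ≡ 1.
  α_i^2 mod 13 = [9, 1, 4, 12, 4].
  S_2 = Σ v_i α_i^2 r_i = 7·9·7 + 4·1·3 + 7·4·9 + 2·12·4 + 6·4·5 = 921 ≡ 11.
  S = (6, 1, 11) ≠ 0, so r is not a codeword (an error is present).
Step 3: locate the error. For a single error e at position i, S_ℓ = v_i·e·α_i^ℓ, so α_err = S_1/S_0.
  S_0^{−1} = 6^{−1} = 11 (mod 13), so α_err = 1·11 = 11 ≡ 11 = α_3. Error position i = 3.
  Consistency check: S_2/S_1 = 11·1 = 11 ≡ 11 = α_err ✓ (single-error assumption holds).
Step 4: error magnitude e = S_0/v_3 = S_0·∏_{j≠3}(α_3 − α_j) = 6·2 = 12 ≡ 12 (mod 13).
Step 5: correct position 3: c_3 = r_3 − e = 9 − 12 ≡ 10 (mod 13). Hence c = [7, 3, 10, 4, 5].
  Check: interpolating c through the α_i gives m(x) = 1 + 2·x (degree < 2) with m(α_i) = c_i for every i, so c is indeed a codeword.


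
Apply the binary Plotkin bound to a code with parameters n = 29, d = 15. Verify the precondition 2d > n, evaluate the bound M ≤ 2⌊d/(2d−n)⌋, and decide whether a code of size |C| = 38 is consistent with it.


Plotkin bound M ≤ 30; given |C| = 38 > bound (violated).

Check applicability: 2d = 30, n = 29.
2d − n = 1 > 0, so Plotkin applies.
Compute d/(2d−n) = 15/1 ≈ 15.0000.
⌊d/(2d−n)⌋ = 15.
Plotkin bound: M ≤ 2·15 = 30.
Given |C| = 38, check: VIOLATED.
This |C| is above the Plotkin bound, so no binary code with n = 29, d = 15 and 38 codewords exists.


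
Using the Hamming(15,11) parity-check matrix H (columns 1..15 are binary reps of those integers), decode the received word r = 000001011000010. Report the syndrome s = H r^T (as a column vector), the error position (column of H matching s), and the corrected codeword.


s = (1, 0, 0, 1)^T, error position = 9, corrected codeword c = 000001010000010

Compute s = H r^T mod 2 one row at a time:
  s_1 = 1 + 1 + 0 + 0 + 0 + 0 + 1 + 0 = 3 ≡ 1 (mod 2).
  s_2 = 0 + 0 + 1 + 0 + 0 + 0 + 1 + 0 = 2 ≡ 0 (mod 2).
  s_3 = 0 + 0 + 1 + 0 + 0 + 0 + 1 + 0 = 2 ≡ 0 (mod 2).
  s_4 = 0 + 0 + 0 + 0 + 1 + 0 + 0 + 0 = 1 ≡ 1 (mod 2).
s = (1, 0, 0, 1)^T — this equals column 9 of H (binary 1001), so error is at position 9.
Correct: flip bit 9 of r = 000001011000010 to get c = 000001010000010.


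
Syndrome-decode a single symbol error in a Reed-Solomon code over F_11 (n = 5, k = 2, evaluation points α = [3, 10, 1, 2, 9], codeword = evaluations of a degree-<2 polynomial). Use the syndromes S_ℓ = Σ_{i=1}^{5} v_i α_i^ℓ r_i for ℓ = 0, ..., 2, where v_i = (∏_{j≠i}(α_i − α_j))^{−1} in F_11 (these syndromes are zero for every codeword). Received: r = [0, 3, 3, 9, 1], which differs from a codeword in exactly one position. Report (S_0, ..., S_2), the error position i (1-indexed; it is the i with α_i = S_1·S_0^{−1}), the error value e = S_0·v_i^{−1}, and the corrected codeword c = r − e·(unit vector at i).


S = (7, 7, 7), error at position 3, error magnitude e = 7, c = [0, 3, 7, 9, 1].

Step 1: column multipliers v_i = (∏_{j≠i}(α_i − α_j))^{−1} mod 11.
  i = 1 (α = 3): (3−10)(3−1)(3−2)(3−9) = (−7)·2·1·(−6) = 84 ≡ 7, so v_1 = 7^{−1} = 8 (mod 11).
  i = 2 (α = 10): (10−3)(10−1)(10−2)(10−9) = 7·9·8·1 = 504 ≡ 9, so v_2 = 9^{−1} = 5 (mod 11).
  i = 3 (α = 1): (1−3)(1−10)(1−2)(1−9) = (−2)·(−9)·(−1)·(−8) = 144 ≡ 1, so v_3 = 1^{−1} = 1 (mod 11).
  i = 4 (α = 2): (2−3)(2−10)(2−1)(2−9) = (−1)·(−8)·1·(−7) = −56 ≡ 10, so v_4 = 10^{−1} = 10 (mod 11).
  i = 5 (α = 9): (9−3)(9−10)(9−1)(9−2) = 6·(−1)·8·7 = −336 ≡ 5, so v_5 = 5^{−1} = 9 (mod 11).
  v = [8, 5, 1, 10, 9].
Step 2: syndromes of r = [0, 3, 3, 9, 1] (all sums mod 11).
  S_0 = Σ v_i r_i = 8·0 + 5·3 + 1·3 + 10·9 + 9·1 = 117 ≡ 7.
  S_1 = Σ v_i α_i r_i = 8·3·0 + 5·10·3 + 1·1·3 + 10·2·9 + 9·9·1 = 414 ≡ 7.
  α_i^2 mod 11 = [9, 1, 1, 4, 4].
  S_2 = Σ v_i α_i^2 r_i = 8·9·0 + 5·1·3 + 1·1·3 + 10·4·9 + 9·4·1 = 414 ≡ 7.
  S = (7, 7, 7) ≠ 0, so r is not a codeword (an error is present).
Step 3: locate the error. For a single error e at position i, S_ℓ = v_i·e·α_i^ℓ, so α_err = S_1/S_0.
  S_0^{−1} = 7^{−1} = 8 (mod 11), so α_err = 7·8 = 56 ≡ 1 = α_3. Error position i = 3.
  Consistency check: S_2/S_1 = 7·8 = 56 ≡ 1 = α_err ✓ (single-error assumption holds).
Step 4: error magnitude e = S_0/v_3 = S_0·∏_{j≠3}(α_3 − α_j) = 7·1 = 7 ≡ 7 (mod 11).
Step 5: correct position 3: c_3 = r_3 − e = 3 − 7 ≡ 7 (mod 11). Hence c = [0, 3, 7, 9, 1].
  Check: interpolating c through the α_i gives m(x) = 5 + 2·x (degree < 2) with m(α_i) = c_i for every i, so c is indeed a codeword.


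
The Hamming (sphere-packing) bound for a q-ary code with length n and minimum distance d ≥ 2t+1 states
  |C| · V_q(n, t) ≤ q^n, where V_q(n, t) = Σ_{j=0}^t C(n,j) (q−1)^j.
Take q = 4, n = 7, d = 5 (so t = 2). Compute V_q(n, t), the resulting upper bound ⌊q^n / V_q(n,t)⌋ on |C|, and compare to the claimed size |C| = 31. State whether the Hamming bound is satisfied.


V_q(n, t) = 211, q^n = 16384, Hamming bound = 77, |C| = 31 ≤ bound (satisfied).

Step 1: Compute V_q(n, t) = Σ_{j=0}^2 C(n, j) (q−1)^j.
  j = 0: C(7,0)·(3)^0 = 1·1 = 1.
  j = 1: C(7,1)·(3)^1 = 7·3 = 21.
  j = 2: C(7,2)·(3)^2 = 21·9 = 189.
  V_q(n, t) = 1 + 21 + 189 = 211.
Step 2: q^n = 4^7 = 16384.
Step 3: Hamming bound ⌊q^n / V_q(n,t)⌋ = ⌊16384/211⌋ = 77.
Step 4: Compare |C| = 31 to 77: satisfied.
The claimed |C| lies below the Hamming bound.


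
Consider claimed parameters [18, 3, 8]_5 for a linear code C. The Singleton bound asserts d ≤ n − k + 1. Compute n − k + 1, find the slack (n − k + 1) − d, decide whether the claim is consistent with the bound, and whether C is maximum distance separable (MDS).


Singleton RHS = n − k + 1 = 16, slack = 8, bound satisfied, not MDS.

Singleton bound: d ≤ n − k + 1.
Here n = 18, k = 3, so n − k + 1 = 16.
Given d = 8, check d ≤ 16: YES.
Slack = (n − k + 1) − d = 8.
The code is NOT MDS (slack = 8 > 0).
Description: the claimed parameters are [18, 3, 8]_5; such a code would be non-MDS.


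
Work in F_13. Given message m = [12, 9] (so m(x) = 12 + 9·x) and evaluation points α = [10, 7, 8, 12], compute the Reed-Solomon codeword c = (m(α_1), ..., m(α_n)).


c = [11, 10, 6, 3]

Message polynomial: m(x) = 12 + 9·x (mod 13).
For each evaluation point α_i, compute m(α_i) mod 13:
  α_1 = 10: Horner steps 9 → 11, so m(10) = 11.
  α_2 = 7: Horner steps 9 → 10, so m(7) = 10.
  α_3 = 8: Horner steps 9 → 6, so m(8) = 6.
  α_4 = 12: Horner steps 9 → 3, so m(12) = 3.
Codeword c = [11, 10, 6, 3] ∈ F_13^4.


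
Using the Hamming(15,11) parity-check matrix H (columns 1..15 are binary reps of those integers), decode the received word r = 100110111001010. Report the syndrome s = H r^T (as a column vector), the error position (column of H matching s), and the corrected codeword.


s = (0, 1, 0, 0)^T, error position = 4, corrected codeword c = 100010111001010

Compute s = H r^T mod 2 one row at a time:
  s_1 = 1 + 1 + 0 + 0 + 1 + 0 + 1 + 0 = 4 ≡ 0 (mod 2).
  s_2 = 1 + 1 + 0 + 1 + 1 + 0 + 1 + 0 = 5 ≡ 1 (mod 2).
  s_3 = 0 + 0 + 0 + 1 + 0 + 0 + 1 + 0 = 2 ≡ 0 (mod 2).
  s_4 = 1 + 0 + 1 + 1 + 1 + 0 + 0 + 0 = 4 ≡ 0 (mod 2).
s = (0, 1, 0, 0)^T — this equals column 4 of H (binary 0100), so error is at position 4.
Correct: flip bit 4 of r = 100110111001010 to get c = 100010111001010.


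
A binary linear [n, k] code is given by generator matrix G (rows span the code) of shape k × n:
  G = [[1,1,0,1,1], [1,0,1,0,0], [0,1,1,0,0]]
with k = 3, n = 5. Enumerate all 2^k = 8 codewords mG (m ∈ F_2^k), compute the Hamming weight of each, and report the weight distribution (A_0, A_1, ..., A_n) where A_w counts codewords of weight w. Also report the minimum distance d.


Weight distribution: A_0 = 1, A_2 = 4, A_4 = 3. Minimum distance d = 2.

Enumerate all 2^3 = 8 messages m ∈ F_2^3.
For each, compute codeword c = mG in F_2^5, then tally its weight.
  m = 000 → c = 00000, weight = 0.
  m = 100 → c = 11011, weight = 4.
  m = 010 → c = 10100, weight = 2.
  m = 110 → c = 01111, weight = 4.
  m = 001 → c = 01100, weight = 2.
  m = 101 → c = 10111, weight = 4.
  m = 011 → c = 11000, weight = 2.
  m = 111 → c = 00011, weight = 2.
Tally weights:
  weight 0: 1 codewords.
  weight 2: 4 codewords.
  weight 4: 3 codewords.
Minimum distance d = smallest w > 0 with A_w > 0 = 2.
Sanity: Σ A_w = 8 = 2^3 = 8 ✓.


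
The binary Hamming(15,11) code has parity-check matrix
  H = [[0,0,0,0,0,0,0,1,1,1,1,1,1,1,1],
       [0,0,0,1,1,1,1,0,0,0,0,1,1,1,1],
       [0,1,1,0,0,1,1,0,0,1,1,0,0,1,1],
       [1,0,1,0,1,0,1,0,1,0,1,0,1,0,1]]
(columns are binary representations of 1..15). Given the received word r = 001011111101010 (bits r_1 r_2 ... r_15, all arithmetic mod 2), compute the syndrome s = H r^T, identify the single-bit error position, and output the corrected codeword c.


s = (1, 1, 1, 0)^T, error position = 14, corrected codeword c = 001011111101000

Compute s = H r^T mod 2 one row at a time:
  s_1 = 1 + 1 + 1 + 0 + 1 + 0 + 1 + 0 = 5 ≡ 1 (mod 2).
  s_2 = 0 + 1 + 1 + 1 + 1 + 0 + 1 + 0 = 5 ≡ 1 (mod 2).
  s_3 = 0 + 1 + 1 + 1 + 1 + 0 + 1 + 0 = 5 ≡ 1 (mod 2).
  s_4 = 0 + 1 + 1 + 1 + 1 + 0 + 0 + 0 = 4 ≡ 0 (mod 2).
s = (1, 1, 1, 0)^T — this equals column 14 of H (binary 1110), so error is at position 14.
Correct: flip bit 14 of r = 001011111101010 to get c = 001011111101000.


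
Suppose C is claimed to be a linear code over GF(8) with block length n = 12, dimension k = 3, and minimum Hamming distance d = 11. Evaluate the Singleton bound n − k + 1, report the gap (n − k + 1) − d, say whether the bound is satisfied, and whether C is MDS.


Singleton RHS = n − k + 1 = 10, slack = -1, bound violated (no such code; not MDS).

Singleton bound: d ≤ n − k + 1.
Here n = 12, k = 3, so n − k + 1 = 10.
Given d = 11, check d ≤ 10: NO.
Slack = (n − k + 1) − d = -1.
The slack is negative: d = 11 exceeds n − k + 1 = 10 by 1, so the Singleton bound is violated and no linear [12, 3, 11]_8 code can exist. In particular it is not MDS (MDS requires d = n − k + 1 exactly).
Description: the claimed parameters are [12, 3, 11]_8; such a code would be impossible (violates the Singleton bound).


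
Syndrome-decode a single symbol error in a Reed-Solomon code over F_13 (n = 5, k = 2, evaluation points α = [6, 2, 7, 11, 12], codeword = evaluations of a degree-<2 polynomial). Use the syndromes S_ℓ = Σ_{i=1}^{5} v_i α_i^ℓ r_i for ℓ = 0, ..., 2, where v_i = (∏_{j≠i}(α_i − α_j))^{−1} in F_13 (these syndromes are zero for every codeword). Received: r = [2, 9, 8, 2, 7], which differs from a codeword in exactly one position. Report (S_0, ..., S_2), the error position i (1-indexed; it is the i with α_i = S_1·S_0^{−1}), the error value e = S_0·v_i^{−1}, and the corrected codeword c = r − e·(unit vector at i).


S = (9, 2, 12), error at position 1, error magnitude e = 12, c = [3, 9, 8, 2, 7].

Step 1: column multipliers v_i = (∏_{j≠i}(α_i − α_j))^{−1} mod 13.
  i = 1 (α = 6): (6−2)(6−7)(6−11)(6−12) = 4·(−1)·(−5)·(−6) = −120 ≡ 10, so v_1 = 10^{−1} = 4 (mod 13).
  i = 2 (α = 2): (2−6)(2−7)(2−11)(2−12) = (−4)·(−5)·(−9)·(−10) = 1800 ≡ 6, so v_2 = 6^{−1} = 11 (mod 13).
  i = 3 (α = 7): (7−6)(7−2)(7−11)(7−12) = 1·5·(−4)·(−5) = 100 ≡ 9, so v_3 = 9^{−1} = 3 (mod 13).
  i = 4 (α = 11): (11−6)(11−2)(11−7)(11−12) = 5·9·4·(−1) = −180 ≡ 2, so v_4 = 2^{−1} = 7 (mod 13).
  i = 5 (α = 12): (12−6)(12−2)(12−7)(12−11) = 6·10·5·1 = 300 ≡ 1, so v_5 = 1^{−1} = 1 (mod 13).
  v = [4, 11, 3, 7, 1].
Step 2: syndromes of r = [2, 9, 8, 2, 7] (all sums mod 13).
  S_0 = Σ v_i r_i = 4·2 + 11·9 + 3·8 + 7·2 + 1·7 = 152 ≡ 9.
  S_1 = Σ v_i α_i r_i = 4·6·2 + 11·2·9 + 3·7·8 + 7·11·2 + 1·12·7 = 652 ≡ 2.
  α_i^2 mod 13 = [10, 4, 10, 4, 1].
  S_2 = Σ v_i α_i^2 r_i = 4·10·2 + 11·4·9 + 3·10·8 + 7·4·2 + 1·1·7 = 779 ≡ 12.
  S = (9, 2, 12) ≠ 0, so r is not a codeword (an error is present).
Step 3: locate the error. For a single error e at position i, S_ℓ = v_i·e·α_i^ℓ, so α_err = S_1/S_0.
  S_0^{−1} = 9^{−1} = 3 (mod 13), so α_err = 2·3 = 6 ≡ 6 = α_1. Error position i = 1.
  Consistency check: S_2/S_1 = 12·7 = 84 ≡ 6 = α_err ✓ (single-error assumption holds).
Step 4: error magnitude e = S_0/v_1 = S_0·∏_{j≠1}(α_1 − α_j) = 9·10 = 90 ≡ 12 (mod 13).
Step 5: correct position 1: c_1 = r_1 − e = 2 − 12 ≡ 3 (mod 13). Hence c = [3, 9, 8, 2, 7].
  Check: interpolating c through the α_i gives m(x) = 12 + 5·x (degree < 2) with m(α_i) = c_i for every i, so c is indeed a codeword.


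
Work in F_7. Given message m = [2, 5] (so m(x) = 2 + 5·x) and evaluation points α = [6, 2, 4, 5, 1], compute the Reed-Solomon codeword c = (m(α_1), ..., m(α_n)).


c = [4, 5, 1, 6, 0]

Message polynomial: m(x) = 2 + 5·x (mod 7).
For each evaluation point α_i, compute m(α_i) mod 7:
  α_1 = 6: Horner steps 5 → 4, so m(6) = 4.
  α_2 = 2: Horner steps 5 → 5, so m(2) = 5.
  α_3 = 4: Horner steps 5 → 1, so m(4) = 1.
  α_4 = 5: Horner steps 5 → 6, so m(5) = 6.
  α_5 = 1: Horner steps 5 → 0, so m(1) = 0.
Codeword c = [4, 5, 1, 6, 0] ∈ F_7^5.


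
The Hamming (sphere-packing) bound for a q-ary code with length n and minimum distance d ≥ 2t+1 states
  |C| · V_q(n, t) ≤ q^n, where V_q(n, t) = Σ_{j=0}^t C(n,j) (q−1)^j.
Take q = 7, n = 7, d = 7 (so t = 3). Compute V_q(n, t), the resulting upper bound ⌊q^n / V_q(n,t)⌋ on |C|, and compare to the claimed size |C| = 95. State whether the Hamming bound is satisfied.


V_q(n, t) = 8359, q^n = 823543, Hamming bound = 98, |C| = 95 ≤ bound (satisfied).

Step 1: Compute V_q(n, t) = Σ_{j=0}^3 C(n, j) (q−1)^j.
  j = 0: C(7,0)·(6)^0 = 1·1 = 1.
  j = 1: C(7,1)·(6)^1 = 7·6 = 42.
  j = 2: C(7,2)·(6)^2 = 21·36 = 756.
  j = 3: C(7,3)·(6)^3 = 35·216 = 7560.
  V_q(n, t) = 1 + 42 + 756 + 7560 = 8359.
Step 2: q^n = 7^7 = 823543.
Step 3: Hamming bound ⌊q^n / V_q(n,t)⌋ = ⌊823543/8359⌋ = 98.
Step 4: Compare |C| = 95 to 98: satisfied.
The claimed |C| lies below the Hamming bound.
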